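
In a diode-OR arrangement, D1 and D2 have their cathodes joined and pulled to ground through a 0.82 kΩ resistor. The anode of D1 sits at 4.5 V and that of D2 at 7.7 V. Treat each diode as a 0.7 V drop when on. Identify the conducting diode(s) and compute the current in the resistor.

Only D2 conducts; I_R ≈ 8.5 mA

Assume both conduct. Then node N would need to be at both 4.5−0.7 = 3.8 V and 7.7−0.7 = 7 V, which is impossible.
Assume only D2 conducts: V_N = 7.7 − 0.7 = 7 V, so I_R = 7/0.82 = 8.54 mA.
Check D1: its anode-to-cathode voltage is 4.5 − 7 = -2.5 V < 0.7 V, so it is off. The assumption is consistent.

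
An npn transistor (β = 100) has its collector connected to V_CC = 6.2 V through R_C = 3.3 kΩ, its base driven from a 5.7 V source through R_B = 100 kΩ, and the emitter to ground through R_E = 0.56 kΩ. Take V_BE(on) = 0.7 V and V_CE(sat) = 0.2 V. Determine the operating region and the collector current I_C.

saturation; I_C ≈ 1.5 mA

Assume active: I_B = (5.7 − 0.7)/(100 + 101×0.56) = 0.0319 mA, I_C = β·I_B = 3.19 mA.
Then V_CE = 6.2 − 3.19×3.3 − 3.23×0.56 = -6.15 V < 0.2 V — the active assumption fails.
Re-solve with V_CE = 0.2 V. KCL at the emitter: V_E/R_E = (V_BB−0.7−V_E)/R_B + (V_CC−0.2−V_E)/R_C, giving V_E = 0.89 V.
I_C = (V_CC − 0.2 − V_E)/R_C = (6 − 0.89)/3.3 = 1.55 mA.
Check: I_B = (5 − 0.89)/100 = 0.0411 mA, and β·I_B = 4.11 mA > I_C, confirming saturation.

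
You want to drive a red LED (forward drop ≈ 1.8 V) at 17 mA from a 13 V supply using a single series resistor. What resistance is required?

R ≈ 0.66 kΩ

The resistor drops V_S − V_D = 13 − 1.8 = 11.2 V at 17 mA.
R = 11.2 V / 17 mA = 0.659 kΩ.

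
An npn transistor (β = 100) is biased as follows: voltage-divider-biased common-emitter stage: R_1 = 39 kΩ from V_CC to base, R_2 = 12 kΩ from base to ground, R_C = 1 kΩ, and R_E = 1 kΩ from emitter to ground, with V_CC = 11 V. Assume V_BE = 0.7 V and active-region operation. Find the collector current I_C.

I_C ≈ 1.7 mA

Thevenize the base divider: V_Th = V_CC·R_2/(R_1+R_2) = 11×12/51 = 2.59 V, R_Th = R_1‖R_2 = 9.18 kΩ.
Base-emitter loop: V_Th = I_B·R_Th + V_BE + (β+1)I_B·R_E, so I_B = (2.59 − 0.7) / (9.18 + 101×1) = 0.0171 mA.
I_C = β·I_B = 100×0.0171 = 1.71 mA, and I_E = (β+1)I_B = 1.73 mA.
V_CE = V_CC − I_C·R_C − I_E·R_E = 11 − 1.71×1 − 1.73×1 = 7.56 V.
V_CE = 7.56 V > 0.2 V confirms active-region operation.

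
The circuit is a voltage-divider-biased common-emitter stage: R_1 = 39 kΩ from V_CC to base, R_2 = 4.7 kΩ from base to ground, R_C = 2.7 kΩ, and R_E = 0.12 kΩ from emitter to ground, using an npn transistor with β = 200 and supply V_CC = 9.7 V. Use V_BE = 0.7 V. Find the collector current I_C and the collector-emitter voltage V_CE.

I_C ≈ 2.4 mA, V_CE ≈ 2.9 V

Thevenize the base divider: V_Th = V_CC·R_2/(R_1+R_2) = 9.7×4.7/43.7 = 1.04 V, R_Th = R_1‖R_2 = 4.19 kΩ.
Base-emitter loop: V_Th = I_B·R_Th + V_BE + (β+1)I_B·R_E, so I_B = (1.04 − 0.7) / (4.19 + 201×0.12) = 0.0121 mA.
I_C = β·I_B = 200×0.0121 = 2.42 mA, and I_E = (β+1)I_B = 2.44 mA.
V_CE = V_CC − I_C·R_C − I_E·R_E = 9.7 − 2.42×2.7 − 2.44×0.12 = 2.86 V.
V_CE = 2.86 V > 0.2 V confirms active-region operation.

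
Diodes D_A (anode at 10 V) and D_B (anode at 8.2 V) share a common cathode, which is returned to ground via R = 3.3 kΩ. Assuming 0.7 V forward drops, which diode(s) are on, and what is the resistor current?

Only D_A conducts; I_R ≈ 2.8 mA

Assume both conduct. Then node N would need to be at both 10−0.7 = 9.3 V and 8.2−0.7 = 7.5 V, which is impossible.
Assume only D_A conducts: V_N = 10 − 0.7 = 9.3 V, so I_R = 9.3/3.3 = 2.82 mA.
Check D_B: its anode-to-cathode voltage is 8.2 − 9.3 = -1.1 V < 0.7 V, so it is off. The assumption is consistent.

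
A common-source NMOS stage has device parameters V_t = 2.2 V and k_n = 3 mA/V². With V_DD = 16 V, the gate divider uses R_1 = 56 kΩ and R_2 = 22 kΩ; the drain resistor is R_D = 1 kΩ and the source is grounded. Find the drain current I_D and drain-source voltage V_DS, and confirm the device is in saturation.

I_D ≈ 8 mA, V_DS ≈ 8 V

V_G = V_DD·R_2/(R_1+R_2) = 16×22/78 = 4.51 V. With the source grounded, V_GS = V_G = 4.51 V.
Assume saturation: I_D = (k_n/2)(V_GS − V_t)² = (3/2)×(4.51 − 2.2)² = 1.5×2.31² = 8.02 mA.
V_DS = V_DD − I_D·R_D = 16 − 8.02×1 = 7.98 V.
Saturation requires V_DS ≥ V_GS − V_t = 2.31 V; 7.98 ≥ 2.31 ✓.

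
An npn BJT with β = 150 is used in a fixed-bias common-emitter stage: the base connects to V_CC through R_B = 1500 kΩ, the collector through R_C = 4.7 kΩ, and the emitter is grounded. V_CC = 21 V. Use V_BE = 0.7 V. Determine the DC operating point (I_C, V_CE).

I_C ≈ 2 mA, V_CE ≈ 11 V

Base loop: V_CC = I_B·R_B + V_BE, so I_B = (21 − 0.7)/1500 kΩ = 0.0135 mA.
In the active region I_C = β·I_B = 150 × 0.0135 = 2.03 mA.
Collector loop: V_CE = V_CC − I_C·R_C = 21 − 2.03×4.7 = 11.5 V.
Since V_CE = 11.5 V > V_CE(sat) ≈ 0.2 V, the transistor is in the active region as assumed.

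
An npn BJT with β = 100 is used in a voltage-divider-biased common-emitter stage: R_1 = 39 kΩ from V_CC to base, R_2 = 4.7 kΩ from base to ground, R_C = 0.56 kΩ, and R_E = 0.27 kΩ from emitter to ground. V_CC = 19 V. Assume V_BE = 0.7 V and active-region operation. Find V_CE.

V_CE ≈ 15 V

Thevenize the base divider: V_Th = V_CC·R_2/(R_1+R_2) = 19×4.7/43.7 = 2.04 V, R_Th = R_1‖R_2 = 4.19 kΩ.
Base-emitter loop: V_Th = I_B·R_Th + V_BE + (β+1)I_B·R_E, so I_B = (2.04 − 0.7) / (4.19 + 101×0.27) = 0.0427 mA.
I_C = β·I_B = 100×0.0427 = 4.27 mA, and I_E = (β+1)I_B = 4.31 mA.
V_CE = V_CC − I_C·R_C − I_E·R_E = 19 − 4.27×0.56 − 4.31×0.27 = 15.4 V.
V_CE = 15.4 V > 0.2 V confirms active-region operation.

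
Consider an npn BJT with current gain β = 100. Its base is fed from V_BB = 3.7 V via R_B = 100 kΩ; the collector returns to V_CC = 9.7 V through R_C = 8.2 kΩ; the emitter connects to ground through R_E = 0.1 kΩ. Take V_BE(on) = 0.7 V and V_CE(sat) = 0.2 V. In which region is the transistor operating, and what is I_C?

Assume active: I_B = (3.7 − 0.7)/(100 + 101×0.1) = 0.0272 mA, I_C = β·I_B = 2.72 mA.
Then V_CE = 9.7 − 2.72×8.2 − 2.75×0.1 = -12.9 V < 0.2 V — the active assumption fails.
Re-solve with V_CE = 0.2 V. KCL at the emitter: V_E/R_E = (V_BB−0.7−V_E)/R_B + (V_CC−0.2−V_E)/R_C, giving V_E = 0.117 V.
I_C = (V_CC − 0.2 − V_E)/R_C = (9.5 − 0.117)/8.2 = 1.14 mA.
Check: I_B = (3 − 0.117)/100 = 0.0288 mA, and β·I_B = 2.88 mA > I_C, confirming saturation.

saturation; I_C ≈ 1.1 mA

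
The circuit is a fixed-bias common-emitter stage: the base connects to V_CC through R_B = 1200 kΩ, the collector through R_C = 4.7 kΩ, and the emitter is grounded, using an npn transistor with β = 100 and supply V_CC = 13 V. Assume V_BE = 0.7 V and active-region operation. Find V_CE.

Base loop: V_CC = I_B·R_B + V_BE, so I_B = (13 − 0.7)/1200 kΩ = 0.0103 mA.
In the active region I_C = β·I_B = 100 × 0.0103 = 1.03 mA.
Collector loop: V_CE = V_CC − I_C·R_C = 13 − 1.03×4.7 = 8.18 V.
Since V_CE = 8.18 V > V_CE(sat) ≈ 0.2 V, the transistor is in the active region as assumed.

V_CE ≈ 8.2 V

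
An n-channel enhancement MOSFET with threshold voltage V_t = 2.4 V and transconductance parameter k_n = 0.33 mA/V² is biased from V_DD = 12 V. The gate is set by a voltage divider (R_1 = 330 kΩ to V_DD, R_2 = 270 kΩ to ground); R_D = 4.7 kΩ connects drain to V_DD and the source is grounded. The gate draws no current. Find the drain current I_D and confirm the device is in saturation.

I_D ≈ 1.5 mA

V_G = V_DD·R_2/(R_1+R_2) = 12×270/600 = 5.4 V. With the source grounded, V_GS = V_G = 5.4 V.
Assume saturation: I_D = (k_n/2)(V_GS − V_t)² = (0.33/2)×(5.4 − 2.4)² = 0.165×3² = 1.49 mA.
V_DS = V_DD − I_D·R_D = 12 − 1.49×4.7 = 5.02 V.
Saturation requires V_DS ≥ V_GS − V_t = 3 V; 5.02 ≥ 3 ✓.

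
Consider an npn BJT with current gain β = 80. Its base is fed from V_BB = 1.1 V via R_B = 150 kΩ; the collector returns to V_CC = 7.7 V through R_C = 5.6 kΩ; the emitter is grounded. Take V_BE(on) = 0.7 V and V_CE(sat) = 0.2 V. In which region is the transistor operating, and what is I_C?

active; I_C ≈ 0.21 mA

Assume active. Base-emitter loop: I_B = (V_BB − V_BE)/R_B = (1.1 − 0.7)/150 = 0.00267 mA.
I_C = β·I_B = 80×0.00267 = 0.213 mA.
V_CE = V_CC − I_C·R_C = 7.7 − 0.213×5.6 = 6.51 V > V_CE(sat), so the active-region assumption holds.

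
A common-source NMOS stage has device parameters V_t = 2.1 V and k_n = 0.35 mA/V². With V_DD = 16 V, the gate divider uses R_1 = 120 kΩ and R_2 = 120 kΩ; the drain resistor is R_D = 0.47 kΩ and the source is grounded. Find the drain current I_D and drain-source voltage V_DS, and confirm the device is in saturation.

V_G = V_DD·R_2/(R_1+R_2) = 16×120/240 = 8 V. With the source grounded, V_GS = V_G = 8 V.
Assume saturation: I_D = (k_n/2)(V_GS − V_t)² = (0.35/2)×(8 − 2.1)² = 0.175×5.9² = 6.09 mA.
V_DS = V_DD − I_D·R_D = 16 − 6.09×0.47 = 13.1 V.
Saturation requires V_DS ≥ V_GS − V_t = 5.9 V; 13.1 ≥ 5.9 ✓.

I_D ≈ 6.1 mA, V_DS ≈ 13 V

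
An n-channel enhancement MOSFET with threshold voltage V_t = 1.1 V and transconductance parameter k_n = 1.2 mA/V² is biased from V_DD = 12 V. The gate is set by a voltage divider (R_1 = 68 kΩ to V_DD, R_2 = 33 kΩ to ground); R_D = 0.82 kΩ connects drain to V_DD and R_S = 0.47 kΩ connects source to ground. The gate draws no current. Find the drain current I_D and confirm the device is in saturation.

I_D ≈ 2.1 mA

V_G = V_DD·R_2/(R_1+R_2) = 12×33/101 = 3.92 V.
Assume saturation: I_D = (k_n/2)(V_GS − V_t)² with V_GS = V_G − I_D·R_S = 3.92 − 0.47·I_D.
Substituting gives 0.133·I_D² − 2.59·I_D + 4.77 = 0, with roots I_D = 2.06 or 17.5 mA.
The root I_D = 17.5 mA gives V_GS = -4.3 V ≤ V_t, so take I_D = 2.06 mA.
Then V_GS = 2.95 V and V_DS = V_DD − I_D(R_D+R_S) = 12 − 2.06×1.29 = 9.34 V.
Saturation requires V_DS ≥ V_GS − V_t = 1.85 V; 9.34 ≥ 1.85 ✓.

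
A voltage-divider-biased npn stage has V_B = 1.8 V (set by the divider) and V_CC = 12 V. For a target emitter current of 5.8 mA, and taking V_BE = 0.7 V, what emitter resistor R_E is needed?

R_E ≈ 0.19 kΩ

V_E = V_B − V_BE = 1.8 − 0.7 = 1.1 V.
R_E = V_E / I_E = 1.1 / 5.8 = 0.19 kΩ.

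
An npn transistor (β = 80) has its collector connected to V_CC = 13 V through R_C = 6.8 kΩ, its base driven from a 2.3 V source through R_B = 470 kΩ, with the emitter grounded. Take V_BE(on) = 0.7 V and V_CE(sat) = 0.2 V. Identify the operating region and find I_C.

Assume active. Base-emitter loop: I_B = (V_BB − V_BE)/R_B = (2.3 − 0.7)/470 = 0.0034 mA.
I_C = β·I_B = 80×0.0034 = 0.272 mA.
V_CE = V_CC − I_C·R_C = 13 − 0.272×6.8 = 11.1 V > V_CE(sat), so the active-region assumption holds.

active; I_C ≈ 0.27 mA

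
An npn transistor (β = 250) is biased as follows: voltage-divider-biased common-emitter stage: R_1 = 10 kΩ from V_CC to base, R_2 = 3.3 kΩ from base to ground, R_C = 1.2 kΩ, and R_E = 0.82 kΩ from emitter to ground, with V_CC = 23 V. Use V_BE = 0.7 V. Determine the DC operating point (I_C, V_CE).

Thevenize the base divider: V_Th = V_CC·R_2/(R_1+R_2) = 23×3.3/13.3 = 5.71 V, R_Th = R_1‖R_2 = 2.48 kΩ.
Base-emitter loop: V_Th = I_B·R_Th + V_BE + (β+1)I_B·R_E, so I_B = (5.71 − 0.7) / (2.48 + 251×0.82) = 0.024 mA.
I_C = β·I_B = 250×0.024 = 6.01 mA, and I_E = (β+1)I_B = 6.03 mA.
V_CE = V_CC − I_C·R_C − I_E·R_E = 23 − 6.01×1.2 − 6.03×0.82 = 10.8 V.
V_CE = 10.8 V > 0.2 V confirms active-region operation.

I_C ≈ 6 mA, V_CE ≈ 11 V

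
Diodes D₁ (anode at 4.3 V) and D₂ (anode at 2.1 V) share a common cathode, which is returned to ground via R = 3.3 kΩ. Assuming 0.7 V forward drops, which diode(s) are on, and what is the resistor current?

Assume both conduct. Then node N would need to be at both 4.3−0.7 = 3.6 V and 2.1−0.7 = 1.4 V, which is impossible.
Assume only D₁ conducts: V_N = 4.3 − 0.7 = 3.6 V, so I_R = 3.6/3.3 = 1.09 mA.
Check D₂: its anode-to-cathode voltage is 2.1 − 3.6 = -1.5 V < 0.7 V, so it is off. The assumption is consistent.

Only D₁ conducts; I_R ≈ 1.1 mA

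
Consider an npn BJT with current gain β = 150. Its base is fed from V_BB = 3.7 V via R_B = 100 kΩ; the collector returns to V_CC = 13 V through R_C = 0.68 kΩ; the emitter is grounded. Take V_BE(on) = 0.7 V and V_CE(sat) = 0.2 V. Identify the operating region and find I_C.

active; I_C ≈ 4.5 mA

Assume active. Base-emitter loop: I_B = (V_BB − V_BE)/R_B = (3.7 − 0.7)/100 = 0.03 mA.
I_C = β·I_B = 150×0.03 = 4.5 mA.
V_CE = V_CC − I_C·R_C = 13 − 4.5×0.68 = 9.94 V > V_CE(sat), so the active-region assumption holds.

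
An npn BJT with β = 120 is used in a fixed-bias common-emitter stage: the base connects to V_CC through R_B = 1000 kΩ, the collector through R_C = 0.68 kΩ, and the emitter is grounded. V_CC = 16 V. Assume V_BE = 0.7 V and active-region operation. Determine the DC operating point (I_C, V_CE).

Base loop: V_CC = I_B·R_B + V_BE, so I_B = (16 − 0.7)/1000 kΩ = 0.0153 mA.
In the active region I_C = β·I_B = 120 × 0.0153 = 1.84 mA.
Collector loop: V_CE = V_CC − I_C·R_C = 16 − 1.84×0.68 = 14.8 V.
Since V_CE = 14.8 V > V_CE(sat) ≈ 0.2 V, the transistor is in the active region as assumed.

I_C ≈ 1.8 mA, V_CE ≈ 15 V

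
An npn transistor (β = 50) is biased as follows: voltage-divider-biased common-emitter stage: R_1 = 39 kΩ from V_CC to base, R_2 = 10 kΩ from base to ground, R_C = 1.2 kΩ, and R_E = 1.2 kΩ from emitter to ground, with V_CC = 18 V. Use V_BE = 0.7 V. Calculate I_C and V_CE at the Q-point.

I_C ≈ 2.1 mA, V_CE ≈ 13 V

Thevenize the base divider: V_Th = V_CC·R_2/(R_1+R_2) = 18×10/49 = 3.67 V, R_Th = R_1‖R_2 = 7.96 kΩ.
Base-emitter loop: V_Th = I_B·R_Th + V_BE + (β+1)I_B·R_E, so I_B = (3.67 − 0.7) / (7.96 + 51×1.2) = 0.043 mA.
I_C = β·I_B = 50×0.043 = 2.15 mA, and I_E = (β+1)I_B = 2.19 mA.
V_CE = V_CC − I_C·R_C − I_E·R_E = 18 − 2.15×1.2 − 2.19×1.2 = 12.8 V.
V_CE = 12.8 V > 0.2 V confirms active-region operation.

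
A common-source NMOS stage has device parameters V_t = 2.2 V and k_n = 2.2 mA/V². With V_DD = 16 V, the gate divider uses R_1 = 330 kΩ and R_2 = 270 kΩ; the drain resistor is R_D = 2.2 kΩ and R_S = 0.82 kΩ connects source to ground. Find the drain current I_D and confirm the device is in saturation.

I_D ≈ 3.8 mA

V_G = V_DD·R_2/(R_1+R_2) = 16×270/600 = 7.2 V.
Assume saturation: I_D = (k_n/2)(V_GS − V_t)² with V_GS = V_G − I_D·R_S = 7.2 − 0.82·I_D.
Substituting gives 0.74·I_D² − 10·I_D + 27.5 = 0, with roots I_D = 3.82 or 9.72 mA.
The root I_D = 9.72 mA gives V_GS = -0.773 V ≤ V_t, so take I_D = 3.82 mA.
Then V_GS = 4.06 V and V_DS = V_DD − I_D(R_D+R_S) = 16 − 3.82×3.02 = 4.45 V.
Saturation requires V_DS ≥ V_GS − V_t = 1.86 V; 4.45 ≥ 1.86 ✓.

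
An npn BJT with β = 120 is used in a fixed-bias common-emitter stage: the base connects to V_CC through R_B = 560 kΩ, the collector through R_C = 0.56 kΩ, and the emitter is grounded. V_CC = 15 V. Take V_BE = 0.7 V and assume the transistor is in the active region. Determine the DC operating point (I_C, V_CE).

Base loop: V_CC = I_B·R_B + V_BE, so I_B = (15 − 0.7)/560 kΩ = 0.0255 mA.
In the active region I_C = β·I_B = 120 × 0.0255 = 3.06 mA.
Collector loop: V_CE = V_CC − I_C·R_C = 15 − 3.06×0.56 = 13.3 V.
Since V_CE = 13.3 V > V_CE(sat) ≈ 0.2 V, the transistor is in the active region as assumed.

I_C ≈ 3.1 mA, V_CE ≈ 13 V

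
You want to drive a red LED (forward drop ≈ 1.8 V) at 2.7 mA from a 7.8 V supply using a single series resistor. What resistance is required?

R ≈ 2.2 kΩ

The resistor drops V_S − V_D = 7.8 − 1.8 = 6 V at 2.7 mA.
R = 6 V / 2.7 mA = 2.22 kΩ.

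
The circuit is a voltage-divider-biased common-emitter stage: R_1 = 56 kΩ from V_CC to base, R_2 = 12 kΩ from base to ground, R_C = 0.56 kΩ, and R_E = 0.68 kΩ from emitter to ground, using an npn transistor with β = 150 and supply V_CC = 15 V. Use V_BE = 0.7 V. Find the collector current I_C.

I_C ≈ 2.6 mA

Thevenize the base divider: V_Th = V_CC·R_2/(R_1+R_2) = 15×12/68 = 2.65 V, R_Th = R_1‖R_2 = 9.88 kΩ.
Base-emitter loop: V_Th = I_B·R_Th + V_BE + (β+1)I_B·R_E, so I_B = (2.65 − 0.7) / (9.88 + 151×0.68) = 0.0173 mA.
I_C = β·I_B = 150×0.0173 = 2.59 mA, and I_E = (β+1)I_B = 2.61 mA.
V_CE = V_CC − I_C·R_C − I_E·R_E = 15 − 2.59×0.56 − 2.61×0.68 = 11.8 V.
V_CE = 11.8 V > 0.2 V confirms active-region operation.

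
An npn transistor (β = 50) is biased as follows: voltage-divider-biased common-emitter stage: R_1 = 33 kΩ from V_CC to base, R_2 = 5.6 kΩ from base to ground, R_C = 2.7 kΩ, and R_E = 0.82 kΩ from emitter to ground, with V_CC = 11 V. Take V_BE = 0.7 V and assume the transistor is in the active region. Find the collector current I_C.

I_C ≈ 0.96 mA

Thevenize the base divider: V_Th = V_CC·R_2/(R_1+R_2) = 11×5.6/38.6 = 1.6 V, R_Th = R_1‖R_2 = 4.79 kΩ.
Base-emitter loop: V_Th = I_B·R_Th + V_BE + (β+1)I_B·R_E, so I_B = (1.6 − 0.7) / (4.79 + 51×0.82) = 0.0192 mA.
I_C = β·I_B = 50×0.0192 = 0.961 mA, and I_E = (β+1)I_B = 0.98 mA.
V_CE = V_CC − I_C·R_C − I_E·R_E = 11 − 0.961×2.7 − 0.98×0.82 = 7.6 V.
V_CE = 7.6 V > 0.2 V confirms active-region operation.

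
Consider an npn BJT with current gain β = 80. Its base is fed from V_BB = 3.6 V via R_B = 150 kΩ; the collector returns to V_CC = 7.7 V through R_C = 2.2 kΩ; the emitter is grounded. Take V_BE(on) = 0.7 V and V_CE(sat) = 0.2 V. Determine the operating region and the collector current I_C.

Assume active. Base-emitter loop: I_B = (V_BB − V_BE)/R_B = (3.6 − 0.7)/150 = 0.0193 mA.
I_C = β·I_B = 80×0.0193 = 1.55 mA.
V_CE = V_CC − I_C·R_C = 7.7 − 1.55×2.2 = 4.3 V > V_CE(sat), so the active-region assumption holds.

active; I_C ≈ 1.5 mA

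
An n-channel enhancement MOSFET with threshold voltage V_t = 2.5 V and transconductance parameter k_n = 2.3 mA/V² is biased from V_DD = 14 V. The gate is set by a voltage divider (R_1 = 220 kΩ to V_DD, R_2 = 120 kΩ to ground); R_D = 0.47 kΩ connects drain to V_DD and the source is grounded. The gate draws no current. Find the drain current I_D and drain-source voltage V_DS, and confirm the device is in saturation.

V_G = V_DD·R_2/(R_1+R_2) = 14×120/340 = 4.94 V. With the source grounded, V_GS = V_G = 4.94 V.
Assume saturation: I_D = (k_n/2)(V_GS − V_t)² = (2.3/2)×(4.94 − 2.5)² = 1.15×2.44² = 6.85 mA.
V_DS = V_DD − I_D·R_D = 14 − 6.85×0.47 = 10.8 V.
Saturation requires V_DS ≥ V_GS − V_t = 2.44 V; 10.8 ≥ 2.44 ✓.

I_D ≈ 6.9 mA, V_DS ≈ 11 V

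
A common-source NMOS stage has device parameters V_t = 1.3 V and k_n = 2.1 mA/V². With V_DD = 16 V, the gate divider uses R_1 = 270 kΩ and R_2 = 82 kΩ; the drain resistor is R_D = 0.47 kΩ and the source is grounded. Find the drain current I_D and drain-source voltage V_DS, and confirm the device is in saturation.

I_D ≈ 6.2 mA, V_DS ≈ 13 V

V_G = V_DD·R_2/(R_1+R_2) = 16×82/352 = 3.73 V. With the source grounded, V_GS = V_G = 3.73 V.
Assume saturation: I_D = (k_n/2)(V_GS − V_t)² = (2.1/2)×(3.73 − 1.3)² = 1.05×2.43² = 6.19 mA.
V_DS = V_DD − I_D·R_D = 16 − 6.19×0.47 = 13.1 V.
Saturation requires V_DS ≥ V_GS − V_t = 2.43 V; 13.1 ≥ 2.43 ✓.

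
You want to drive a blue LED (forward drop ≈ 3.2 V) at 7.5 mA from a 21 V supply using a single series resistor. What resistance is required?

The resistor drops V_S − V_D = 21 − 3.2 = 17.8 V at 7.5 mA.
R = 17.8 V / 7.5 mA = 2.37 kΩ.

R ≈ 2.4 kΩ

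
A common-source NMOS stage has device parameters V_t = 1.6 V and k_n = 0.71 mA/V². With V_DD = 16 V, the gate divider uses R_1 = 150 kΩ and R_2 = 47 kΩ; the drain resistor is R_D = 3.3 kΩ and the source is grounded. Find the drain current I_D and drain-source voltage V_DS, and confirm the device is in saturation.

V_G = V_DD·R_2/(R_1+R_2) = 16×47/197 = 3.82 V. With the source grounded, V_GS = V_G = 3.82 V.
Assume saturation: I_D = (k_n/2)(V_GS − V_t)² = (0.71/2)×(3.82 − 1.6)² = 0.355×2.22² = 1.75 mA.
V_DS = V_DD − I_D·R_D = 16 − 1.75×3.3 = 10.2 V.
Saturation requires V_DS ≥ V_GS − V_t = 2.22 V; 10.2 ≥ 2.22 ✓.

I_D ≈ 1.7 mA, V_DS ≈ 10 V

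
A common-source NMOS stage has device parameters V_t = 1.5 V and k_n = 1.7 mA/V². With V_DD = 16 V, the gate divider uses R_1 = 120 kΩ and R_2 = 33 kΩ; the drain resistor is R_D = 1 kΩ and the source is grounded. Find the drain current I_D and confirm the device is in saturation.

I_D ≈ 3.2 mA

V_G = V_DD·R_2/(R_1+R_2) = 16×33/153 = 3.45 V. With the source grounded, V_GS = V_G = 3.45 V.
Assume saturation: I_D = (k_n/2)(V_GS − V_t)² = (1.7/2)×(3.45 − 1.5)² = 0.85×1.95² = 3.24 mA.
V_DS = V_DD − I_D·R_D = 16 − 3.24×1 = 12.8 V.
Saturation requires V_DS ≥ V_GS − V_t = 1.95 V; 12.8 ≥ 1.95 ✓.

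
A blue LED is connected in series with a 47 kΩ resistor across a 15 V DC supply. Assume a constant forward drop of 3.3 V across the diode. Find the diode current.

I ≈ 0.25 mA

KVL around the loop: 15 = V_D + I·R = 3.3 + I × 47 kΩ.
So I = (15 − 3.3) / 47 kΩ = 11.7 / 47 = 0.249 mA.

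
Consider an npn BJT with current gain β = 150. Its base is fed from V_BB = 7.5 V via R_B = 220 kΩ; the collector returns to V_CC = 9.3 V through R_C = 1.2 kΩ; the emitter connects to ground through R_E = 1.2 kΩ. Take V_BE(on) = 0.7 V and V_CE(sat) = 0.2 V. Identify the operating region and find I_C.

active; I_C ≈ 2.5 mA

Assume active. Base-emitter loop: I_B = (V_BB − V_BE)/(R_B + (β+1)R_E) = (7.5 − 0.7)/(220 + 151×1.2) = 0.0169 mA.
I_C = β·I_B = 150×0.0169 = 2.54 mA.
V_CE = V_CC − I_C·R_C − I_E·R_E = 9.3 − 2.54×1.2 − 2.56×1.2 = 3.18 V > V_CE(sat), so the active-region assumption holds.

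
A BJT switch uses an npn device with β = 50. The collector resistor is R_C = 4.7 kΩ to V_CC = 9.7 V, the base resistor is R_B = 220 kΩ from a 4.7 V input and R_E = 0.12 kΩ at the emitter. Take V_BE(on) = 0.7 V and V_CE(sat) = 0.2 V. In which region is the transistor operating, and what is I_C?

active; I_C ≈ 0.88 mA

Assume active. Base-emitter loop: I_B = (V_BB − V_BE)/(R_B + (β+1)R_E) = (4.7 − 0.7)/(220 + 51×0.12) = 0.0177 mA.
I_C = β·I_B = 50×0.0177 = 0.884 mA.
V_CE = V_CC − I_C·R_C − I_E·R_E = 9.7 − 0.884×4.7 − 0.902×0.12 = 5.43 V > V_CE(sat), so the active-region assumption holds.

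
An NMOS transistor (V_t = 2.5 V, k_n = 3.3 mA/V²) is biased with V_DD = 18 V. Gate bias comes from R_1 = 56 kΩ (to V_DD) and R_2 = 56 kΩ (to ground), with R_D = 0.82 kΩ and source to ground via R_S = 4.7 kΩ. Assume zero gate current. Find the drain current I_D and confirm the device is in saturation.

V_G = V_DD·R_2/(R_1+R_2) = 18×56/112 = 9 V.
Assume saturation: I_D = (k_n/2)(V_GS − V_t)² with V_GS = V_G − I_D·R_S = 9 − 4.7·I_D.
Substituting gives 36.4·I_D² − 102·I_D + 69.7 = 0, with roots I_D = 1.2 or 1.59 mA.
The root I_D = 1.59 mA gives V_GS = 1.52 V ≤ V_t, so take I_D = 1.2 mA.
Then V_GS = 3.35 V and V_DS = V_DD − I_D(R_D+R_S) = 18 − 1.2×5.52 = 11.4 V.
Saturation requires V_DS ≥ V_GS − V_t = 0.853 V; 11.4 ≥ 0.853 ✓.

I_D ≈ 1.2 mA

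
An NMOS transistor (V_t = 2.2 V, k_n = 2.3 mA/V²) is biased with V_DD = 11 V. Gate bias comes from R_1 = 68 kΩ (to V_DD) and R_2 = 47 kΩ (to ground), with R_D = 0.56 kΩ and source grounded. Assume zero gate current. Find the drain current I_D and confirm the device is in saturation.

V_G = V_DD·R_2/(R_1+R_2) = 11×47/115 = 4.5 V. With the source grounded, V_GS = V_G = 4.5 V.
Assume saturation: I_D = (k_n/2)(V_GS − V_t)² = (2.3/2)×(4.5 − 2.2)² = 1.15×2.3² = 6.06 mA.
V_DS = V_DD − I_D·R_D = 11 − 6.06×0.56 = 7.61 V.
Saturation requires V_DS ≥ V_GS − V_t = 2.3 V; 7.61 ≥ 2.3 ✓.

I_D ≈ 6.1 mA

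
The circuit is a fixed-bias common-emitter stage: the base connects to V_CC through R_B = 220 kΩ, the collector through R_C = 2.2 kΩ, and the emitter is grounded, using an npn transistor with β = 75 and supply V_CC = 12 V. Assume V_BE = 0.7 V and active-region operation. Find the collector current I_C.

Base loop: V_CC = I_B·R_B + V_BE, so I_B = (12 − 0.7)/220 kΩ = 0.0514 mA.
In the active region I_C = β·I_B = 75 × 0.0514 = 3.85 mA.
Collector loop: V_CE = V_CC − I_C·R_C = 12 − 3.85×2.2 = 3.52 V.
Since V_CE = 3.52 V > V_CE(sat) ≈ 0.2 V, the transistor is in the active region as assumed.

I_C ≈ 3.9 mA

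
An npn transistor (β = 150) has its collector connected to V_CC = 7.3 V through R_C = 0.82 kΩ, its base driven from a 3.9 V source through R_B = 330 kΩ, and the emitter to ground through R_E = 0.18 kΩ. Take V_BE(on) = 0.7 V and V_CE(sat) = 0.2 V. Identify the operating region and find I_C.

active; I_C ≈ 1.3 mA

Assume active. Base-emitter loop: I_B = (V_BB − V_BE)/(R_B + (β+1)R_E) = (3.9 − 0.7)/(330 + 151×0.18) = 0.00896 mA.
I_C = β·I_B = 150×0.00896 = 1.34 mA.
V_CE = V_CC − I_C·R_C − I_E·R_E = 7.3 − 1.34×0.82 − 1.35×0.18 = 5.95 V > V_CE(sat), so the active-region assumption holds.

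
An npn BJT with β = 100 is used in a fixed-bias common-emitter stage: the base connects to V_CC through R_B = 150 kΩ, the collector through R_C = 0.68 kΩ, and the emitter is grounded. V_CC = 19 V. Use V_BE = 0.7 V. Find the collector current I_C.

I_C ≈ 12 mA

Base loop: V_CC = I_B·R_B + V_BE, so I_B = (19 − 0.7)/150 kΩ = 0.122 mA.
In the active region I_C = β·I_B = 100 × 0.122 = 12.2 mA.
Collector loop: V_CE = V_CC − I_C·R_C = 19 − 12.2×0.68 = 10.7 V.
Since V_CE = 10.7 V > V_CE(sat) ≈ 0.2 V, the transistor is in the active region as assumed.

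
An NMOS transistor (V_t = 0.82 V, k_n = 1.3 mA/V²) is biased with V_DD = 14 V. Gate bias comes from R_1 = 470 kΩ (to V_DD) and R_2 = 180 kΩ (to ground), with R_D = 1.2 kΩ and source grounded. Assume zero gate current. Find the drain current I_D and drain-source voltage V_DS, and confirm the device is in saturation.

I_D ≈ 6.1 mA, V_DS ≈ 6.7 V

V_G = V_DD·R_2/(R_1+R_2) = 14×180/650 = 3.88 V. With the source grounded, V_GS = V_G = 3.88 V.
Assume saturation: I_D = (k_n/2)(V_GS − V_t)² = (1.3/2)×(3.88 − 0.82)² = 0.65×3.06² = 6.07 mA.
V_DS = V_DD − I_D·R_D = 14 − 6.07×1.2 = 6.71 V.
Saturation requires V_DS ≥ V_GS − V_t = 3.06 V; 6.71 ≥ 3.06 ✓.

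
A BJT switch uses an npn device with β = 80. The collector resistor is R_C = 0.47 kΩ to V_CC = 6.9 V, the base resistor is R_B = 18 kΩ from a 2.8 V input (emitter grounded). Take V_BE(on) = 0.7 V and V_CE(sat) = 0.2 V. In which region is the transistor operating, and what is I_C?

Assume active. Base-emitter loop: I_B = (V_BB − V_BE)/R_B = (2.8 − 0.7)/18 = 0.117 mA.
I_C = β·I_B = 80×0.117 = 9.33 mA.
V_CE = V_CC − I_C·R_C = 6.9 − 9.33×0.47 = 2.51 V > V_CE(sat), so the active-region assumption holds.

active; I_C ≈ 9.3 mA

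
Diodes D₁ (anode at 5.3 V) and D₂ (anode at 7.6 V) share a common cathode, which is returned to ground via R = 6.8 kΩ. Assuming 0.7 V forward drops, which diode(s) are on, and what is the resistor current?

Only D₂ conducts; I_R ≈ 1 mA

Assume both conduct. Then node N would need to be at both 5.3−0.7 = 4.6 V and 7.6−0.7 = 6.9 V, which is impossible.
Assume only D₂ conducts: V_N = 7.6 − 0.7 = 6.9 V, so I_R = 6.9/6.8 = 1.01 mA.
Check D₁: its anode-to-cathode voltage is 5.3 − 6.9 = -1.6 V < 0.7 V, so it is off. The assumption is consistent.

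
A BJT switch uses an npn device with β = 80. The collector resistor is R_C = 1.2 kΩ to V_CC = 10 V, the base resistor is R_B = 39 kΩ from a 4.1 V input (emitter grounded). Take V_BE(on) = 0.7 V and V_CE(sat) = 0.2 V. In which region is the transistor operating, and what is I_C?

Assume active. Base-emitter loop: I_B = (V_BB − V_BE)/R_B = (4.1 − 0.7)/39 = 0.0872 mA.
I_C = β·I_B = 80×0.0872 = 6.97 mA.
V_CE = V_CC − I_C·R_C = 10 − 6.97×1.2 = 1.63 V > V_CE(sat), so the active-region assumption holds.

active; I_C ≈ 7 mA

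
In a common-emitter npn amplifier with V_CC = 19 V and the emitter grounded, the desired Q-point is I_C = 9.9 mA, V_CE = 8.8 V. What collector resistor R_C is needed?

R_C ≈ 1 kΩ

Collector loop: V_CC = I_C·R_C + V_CE.
R_C = (V_CC − V_CE)/I_C = (19 − 8.8)/9.9 = 1.03 kΩ.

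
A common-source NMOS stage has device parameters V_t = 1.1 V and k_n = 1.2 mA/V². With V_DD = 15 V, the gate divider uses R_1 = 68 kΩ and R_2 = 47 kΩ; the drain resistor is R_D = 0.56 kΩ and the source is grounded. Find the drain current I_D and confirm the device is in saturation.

I_D ≈ 15 mA

V_G = V_DD·R_2/(R_1+R_2) = 15×47/115 = 6.13 V. With the source grounded, V_GS = V_G = 6.13 V.
Assume saturation: I_D = (k_n/2)(V_GS − V_t)² = (1.2/2)×(6.13 − 1.1)² = 0.6×5.03² = 15.2 mA.
V_DS = V_DD − I_D·R_D = 15 − 15.2×0.56 = 6.5 V.
Saturation requires V_DS ≥ V_GS − V_t = 5.03 V; 6.5 ≥ 5.03 ✓.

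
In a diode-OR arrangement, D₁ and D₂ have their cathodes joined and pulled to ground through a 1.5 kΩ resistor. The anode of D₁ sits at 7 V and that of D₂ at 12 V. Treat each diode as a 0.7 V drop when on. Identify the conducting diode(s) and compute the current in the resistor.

Only D₂ conducts; I_R ≈ 7.5 mA

Assume both conduct. Then node N would need to be at both 7−0.7 = 6.3 V and 12−0.7 = 11.3 V, which is impossible.
Assume only D₂ conducts: V_N = 12 − 0.7 = 11.3 V, so I_R = 11.3/1.5 = 7.53 mA.
Check D₁: its anode-to-cathode voltage is 7 − 11.3 = -4.3 V < 0.7 V, so it is off. The assumption is consistent.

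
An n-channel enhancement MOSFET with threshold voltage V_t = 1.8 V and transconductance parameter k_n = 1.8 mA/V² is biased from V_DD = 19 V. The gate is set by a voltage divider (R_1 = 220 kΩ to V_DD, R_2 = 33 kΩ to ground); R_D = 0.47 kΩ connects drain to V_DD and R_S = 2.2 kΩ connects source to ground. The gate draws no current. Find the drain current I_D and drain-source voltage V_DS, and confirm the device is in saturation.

I_D ≈ 0.13 mA, V_DS ≈ 19 V

V_G = V_DD·R_2/(R_1+R_2) = 19×33/253 = 2.48 V.
Assume saturation: I_D = (k_n/2)(V_GS − V_t)² with V_GS = V_G − I_D·R_S = 2.48 − 2.2·I_D.
Substituting gives 4.36·I_D² − 3.69·I_D + 0.414 = 0, with roots I_D = 0.133 or 0.713 mA.
The root I_D = 0.713 mA gives V_GS = 0.91 V ≤ V_t, so take I_D = 0.133 mA.
Then V_GS = 2.18 V and V_DS = V_DD − I_D(R_D+R_S) = 19 − 0.133×2.67 = 18.6 V.
Saturation requires V_DS ≥ V_GS − V_t = 0.385 V; 18.6 ≥ 0.385 ✓.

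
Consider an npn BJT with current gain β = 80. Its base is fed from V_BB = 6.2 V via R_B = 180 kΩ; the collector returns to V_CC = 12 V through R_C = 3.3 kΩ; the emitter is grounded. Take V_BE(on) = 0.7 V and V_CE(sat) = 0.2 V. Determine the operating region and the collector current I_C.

active; I_C ≈ 2.4 mA

Assume active. Base-emitter loop: I_B = (V_BB − V_BE)/R_B = (6.2 − 0.7)/180 = 0.0306 mA.
I_C = β·I_B = 80×0.0306 = 2.44 mA.
V_CE = V_CC − I_C·R_C = 12 − 2.44×3.3 = 3.93 V > V_CE(sat), so the active-region assumption holds.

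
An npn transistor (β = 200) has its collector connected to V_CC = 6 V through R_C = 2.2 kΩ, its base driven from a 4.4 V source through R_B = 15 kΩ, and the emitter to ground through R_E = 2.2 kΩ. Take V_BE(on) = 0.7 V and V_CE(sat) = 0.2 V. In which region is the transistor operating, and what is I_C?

Assume active: I_B = (4.4 − 0.7)/(15 + 201×2.2) = 0.00809 mA, I_C = β·I_B = 1.62 mA.
Then V_CE = 6 − 1.62×2.2 − 1.63×2.2 = -1.14 V < 0.2 V — the active assumption fails.
Re-solve with V_CE = 0.2 V. KCL at the emitter: V_E/R_E = (V_BB−0.7−V_E)/R_B + (V_CC−0.2−V_E)/R_C, giving V_E = 2.95 V.
I_C = (V_CC − 0.2 − V_E)/R_C = (5.8 − 2.95)/2.2 = 1.29 mA.
Check: I_B = (3.7 − 2.95)/15 = 0.0497 mA, and β·I_B = 9.94 mA > I_C, confirming saturation.

saturation; I_C ≈ 1.3 mA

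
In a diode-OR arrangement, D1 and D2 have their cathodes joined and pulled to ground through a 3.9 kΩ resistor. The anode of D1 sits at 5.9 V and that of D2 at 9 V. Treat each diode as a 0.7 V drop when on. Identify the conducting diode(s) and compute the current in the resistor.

Only D2 conducts; I_R ≈ 2.1 mA

Assume both conduct. Then node N would need to be at both 5.9−0.7 = 5.2 V and 9−0.7 = 8.3 V, which is impossible.
Assume only D2 conducts: V_N = 9 − 0.7 = 8.3 V, so I_R = 8.3/3.9 = 2.13 mA.
Check D1: its anode-to-cathode voltage is 5.9 − 8.3 = -2.4 V < 0.7 V, so it is off. The assumption is consistent.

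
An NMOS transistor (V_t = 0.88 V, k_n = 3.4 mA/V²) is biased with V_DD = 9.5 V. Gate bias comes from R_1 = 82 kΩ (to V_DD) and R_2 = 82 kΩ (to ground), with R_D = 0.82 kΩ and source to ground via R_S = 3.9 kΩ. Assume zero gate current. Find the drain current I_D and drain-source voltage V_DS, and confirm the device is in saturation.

V_G = V_DD·R_2/(R_1+R_2) = 9.5×82/164 = 4.75 V.
Assume saturation: I_D = (k_n/2)(V_GS − V_t)² with V_GS = V_G − I_D·R_S = 4.75 − 3.9·I_D.
Substituting gives 25.9·I_D² − 52.3·I_D + 25.5 = 0, with roots I_D = 0.815 or 1.21 mA.
The root I_D = 1.21 mA gives V_GS = 0.0369 V ≤ V_t, so take I_D = 0.815 mA.
Then V_GS = 1.57 V and V_DS = V_DD − I_D(R_D+R_S) = 9.5 − 0.815×4.72 = 5.65 V.
Saturation requires V_DS ≥ V_GS − V_t = 0.692 V; 5.65 ≥ 0.692 ✓.

I_D ≈ 0.81 mA, V_DS ≈ 5.7 V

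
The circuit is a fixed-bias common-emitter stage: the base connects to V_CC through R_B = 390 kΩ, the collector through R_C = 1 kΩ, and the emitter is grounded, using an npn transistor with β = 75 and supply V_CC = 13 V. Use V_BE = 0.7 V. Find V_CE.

Base loop: V_CC = I_B·R_B + V_BE, so I_B = (13 − 0.7)/390 kΩ = 0.0315 mA.
In the active region I_C = β·I_B = 75 × 0.0315 = 2.37 mA.
Collector loop: V_CE = V_CC − I_C·R_C = 13 − 2.37×1 = 10.6 V.
Since V_CE = 10.6 V > V_CE(sat) ≈ 0.2 V, the transistor is in the active region as assumed.

V_CE ≈ 11 V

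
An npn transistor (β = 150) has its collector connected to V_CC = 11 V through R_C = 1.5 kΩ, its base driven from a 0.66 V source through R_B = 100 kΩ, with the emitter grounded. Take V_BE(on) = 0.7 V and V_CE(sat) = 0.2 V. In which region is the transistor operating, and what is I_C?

V_BB = 0.66 V ≤ V_BE(on) = 0.7 V, so the base-emitter junction is not forward biased.
The transistor is in cutoff: I_B = I_C = 0.

cutoff; I_C ≈ 0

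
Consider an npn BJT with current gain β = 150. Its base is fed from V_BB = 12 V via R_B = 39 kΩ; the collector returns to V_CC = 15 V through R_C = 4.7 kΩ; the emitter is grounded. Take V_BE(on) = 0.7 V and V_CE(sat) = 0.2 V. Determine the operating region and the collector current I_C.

saturation; I_C ≈ 3.1 mA

Assume active: I_B = (12 − 0.7)/39 = 0.29 mA, giving I_C = β·I_B = 43.5 mA.
But then V_CE = 15 − 43.5×4.7 = -189 V < V_CE(sat) = 0.2 V — impossible in the active region.
So the transistor is saturated. With V_CE = 0.2 V, I_C = (V_CC − 0.2)/R_C = 14.8/4.7 = 3.15 mA.
Check: β·I_B = 43.5 mA > I_C = 3.15 mA, confirming saturation.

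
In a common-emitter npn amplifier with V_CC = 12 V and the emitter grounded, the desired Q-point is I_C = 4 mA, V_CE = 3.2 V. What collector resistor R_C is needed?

R_C ≈ 2.2 kΩ

Collector loop: V_CC = I_C·R_C + V_CE.
R_C = (V_CC − V_CE)/I_C = (12 − 3.2)/4 = 2.2 kΩ.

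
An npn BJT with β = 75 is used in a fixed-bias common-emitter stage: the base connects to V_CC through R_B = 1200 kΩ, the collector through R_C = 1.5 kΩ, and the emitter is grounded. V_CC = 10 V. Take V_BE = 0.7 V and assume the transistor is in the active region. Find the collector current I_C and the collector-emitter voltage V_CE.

Base loop: V_CC = I_B·R_B + V_BE, so I_B = (10 − 0.7)/1200 kΩ = 0.00775 mA.
In the active region I_C = β·I_B = 75 × 0.00775 = 0.581 mA.
Collector loop: V_CE = V_CC − I_C·R_C = 10 − 0.581×1.5 = 9.13 V.
Since V_CE = 9.13 V > V_CE(sat) ≈ 0.2 V, the transistor is in the active region as assumed.

I_C ≈ 0.58 mA, V_CE ≈ 9.1 V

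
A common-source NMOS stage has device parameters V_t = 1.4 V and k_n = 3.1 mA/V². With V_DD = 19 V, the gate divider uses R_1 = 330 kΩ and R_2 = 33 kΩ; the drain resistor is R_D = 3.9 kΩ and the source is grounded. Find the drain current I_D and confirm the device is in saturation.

I_D ≈ 0.17 mA

V_G = V_DD·R_2/(R_1+R_2) = 19×33/363 = 1.73 V. With the source grounded, V_GS = V_G = 1.73 V.
Assume saturation: I_D = (k_n/2)(V_GS − V_t)² = (3.1/2)×(1.73 − 1.4)² = 1.55×0.327² = 0.166 mA.
V_DS = V_DD − I_D·R_D = 19 − 0.166×3.9 = 18.4 V.
Saturation requires V_DS ≥ V_GS − V_t = 0.327 V; 18.4 ≥ 0.327 ✓.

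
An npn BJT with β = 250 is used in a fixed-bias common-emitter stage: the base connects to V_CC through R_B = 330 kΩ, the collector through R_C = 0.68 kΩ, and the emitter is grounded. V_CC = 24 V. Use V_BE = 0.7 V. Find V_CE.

V_CE ≈ 12 V

Base loop: V_CC = I_B·R_B + V_BE, so I_B = (24 − 0.7)/330 kΩ = 0.0706 mA.
In the active region I_C = β·I_B = 250 × 0.0706 = 17.7 mA.
Collector loop: V_CE = V_CC − I_C·R_C = 24 − 17.7×0.68 = 12 V.
Since V_CE = 12 V > V_CE(sat) ≈ 0.2 V, the transistor is in the active region as assumed.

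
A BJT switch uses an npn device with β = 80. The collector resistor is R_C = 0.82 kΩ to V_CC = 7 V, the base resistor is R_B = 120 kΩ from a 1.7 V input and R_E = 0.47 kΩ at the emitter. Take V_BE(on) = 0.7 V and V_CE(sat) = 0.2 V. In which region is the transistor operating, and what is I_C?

active; I_C ≈ 0.51 mA

Assume active. Base-emitter loop: I_B = (V_BB − V_BE)/(R_B + (β+1)R_E) = (1.7 − 0.7)/(120 + 81×0.47) = 0.00633 mA.
I_C = β·I_B = 80×0.00633 = 0.506 mA.
V_CE = V_CC − I_C·R_C − I_E·R_E = 7 − 0.506×0.82 − 0.512×0.47 = 6.34 V > V_CE(sat), so the active-region assumption holds.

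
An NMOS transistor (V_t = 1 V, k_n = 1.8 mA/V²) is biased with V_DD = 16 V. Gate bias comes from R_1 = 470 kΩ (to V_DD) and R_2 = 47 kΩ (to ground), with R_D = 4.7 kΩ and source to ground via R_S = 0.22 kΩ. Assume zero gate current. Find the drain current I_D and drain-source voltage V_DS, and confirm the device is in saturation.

V_G = V_DD·R_2/(R_1+R_2) = 16×47/517 = 1.45 V.
Assume saturation: I_D = (k_n/2)(V_GS − V_t)² with V_GS = V_G − I_D·R_S = 1.45 − 0.22·I_D.
Substituting gives 0.0436·I_D² − 1.18·I_D + 0.186 = 0, with roots I_D = 0.159 or 26.9 mA.
The root I_D = 26.9 mA gives V_GS = -4.47 V ≤ V_t, so take I_D = 0.159 mA.
Then V_GS = 1.42 V and V_DS = V_DD − I_D(R_D+R_S) = 16 − 0.159×4.92 = 15.2 V.
Saturation requires V_DS ≥ V_GS − V_t = 0.42 V; 15.2 ≥ 0.42 ✓.

I_D ≈ 0.16 mA, V_DS ≈ 15 V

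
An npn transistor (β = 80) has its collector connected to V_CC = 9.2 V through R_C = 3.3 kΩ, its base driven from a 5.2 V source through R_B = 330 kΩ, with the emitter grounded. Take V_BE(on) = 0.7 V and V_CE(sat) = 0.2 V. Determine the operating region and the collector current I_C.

active; I_C ≈ 1.1 mA

Assume active. Base-emitter loop: I_B = (V_BB − V_BE)/R_B = (5.2 − 0.7)/330 = 0.0136 mA.
I_C = β·I_B = 80×0.0136 = 1.09 mA.
V_CE = V_CC − I_C·R_C = 9.2 − 1.09×3.3 = 5.6 V > V_CE(sat), so the active-region assumption holds.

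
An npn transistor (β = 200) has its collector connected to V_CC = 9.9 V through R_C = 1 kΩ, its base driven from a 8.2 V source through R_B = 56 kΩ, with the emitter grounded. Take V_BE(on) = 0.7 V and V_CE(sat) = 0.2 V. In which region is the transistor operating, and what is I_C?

saturation; I_C ≈ 9.7 mA

Assume active: I_B = (8.2 − 0.7)/56 = 0.134 mA, giving I_C = β·I_B = 26.8 mA.
But then V_CE = 9.9 − 26.8×1 = -16.9 V < V_CE(sat) = 0.2 V — impossible in the active region.
So the transistor is saturated. With V_CE = 0.2 V, I_C = (V_CC − 0.2)/R_C = 9.7/1 = 9.7 mA.
Check: β·I_B = 26.8 mA > I_C = 9.7 mA, confirming saturation.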